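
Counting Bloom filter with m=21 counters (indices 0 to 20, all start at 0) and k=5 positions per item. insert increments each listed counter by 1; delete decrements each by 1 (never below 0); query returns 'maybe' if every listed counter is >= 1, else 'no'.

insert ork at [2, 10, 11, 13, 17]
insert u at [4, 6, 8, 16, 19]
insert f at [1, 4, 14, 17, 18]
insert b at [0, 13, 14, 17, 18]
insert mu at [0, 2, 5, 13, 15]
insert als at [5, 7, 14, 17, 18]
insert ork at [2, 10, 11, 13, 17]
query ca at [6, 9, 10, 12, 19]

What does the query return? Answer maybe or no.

Answer: no

Derivation:
Step 1: insert ork at [2, 10, 11, 13, 17] -> counters=[0,0,1,0,0,0,0,0,0,0,1,1,0,1,0,0,0,1,0,0,0]
Step 2: insert u at [4, 6, 8, 16, 19] -> counters=[0,0,1,0,1,0,1,0,1,0,1,1,0,1,0,0,1,1,0,1,0]
Step 3: insert f at [1, 4, 14, 17, 18] -> counters=[0,1,1,0,2,0,1,0,1,0,1,1,0,1,1,0,1,2,1,1,0]
Step 4: insert b at [0, 13, 14, 17, 18] -> counters=[1,1,1,0,2,0,1,0,1,0,1,1,0,2,2,0,1,3,2,1,0]
Step 5: insert mu at [0, 2, 5, 13, 15] -> counters=[2,1,2,0,2,1,1,0,1,0,1,1,0,3,2,1,1,3,2,1,0]
Step 6: insert als at [5, 7, 14, 17, 18] -> counters=[2,1,2,0,2,2,1,1,1,0,1,1,0,3,3,1,1,4,3,1,0]
Step 7: insert ork at [2, 10, 11, 13, 17] -> counters=[2,1,3,0,2,2,1,1,1,0,2,2,0,4,3,1,1,5,3,1,0]
Query ca: check counters[6]=1 counters[9]=0 counters[10]=2 counters[12]=0 counters[19]=1 -> no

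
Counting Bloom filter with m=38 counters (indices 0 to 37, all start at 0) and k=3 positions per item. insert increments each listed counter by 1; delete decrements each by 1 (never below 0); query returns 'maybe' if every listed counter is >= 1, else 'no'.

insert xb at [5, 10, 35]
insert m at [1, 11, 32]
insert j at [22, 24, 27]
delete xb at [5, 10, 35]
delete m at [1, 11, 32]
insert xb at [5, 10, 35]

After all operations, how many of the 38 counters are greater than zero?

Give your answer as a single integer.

Answer: 6

Derivation:
Step 1: insert xb at [5, 10, 35] -> counters=[0,0,0,0,0,1,0,0,0,0,1,0,0,0,0,0,0,0,0,0,0,0,0,0,0,0,0,0,0,0,0,0,0,0,0,1,0,0]
Step 2: insert m at [1, 11, 32] -> counters=[0,1,0,0,0,1,0,0,0,0,1,1,0,0,0,0,0,0,0,0,0,0,0,0,0,0,0,0,0,0,0,0,1,0,0,1,0,0]
Step 3: insert j at [22, 24, 27] -> counters=[0,1,0,0,0,1,0,0,0,0,1,1,0,0,0,0,0,0,0,0,0,0,1,0,1,0,0,1,0,0,0,0,1,0,0,1,0,0]
Step 4: delete xb at [5, 10, 35] -> counters=[0,1,0,0,0,0,0,0,0,0,0,1,0,0,0,0,0,0,0,0,0,0,1,0,1,0,0,1,0,0,0,0,1,0,0,0,0,0]
Step 5: delete m at [1, 11, 32] -> counters=[0,0,0,0,0,0,0,0,0,0,0,0,0,0,0,0,0,0,0,0,0,0,1,0,1,0,0,1,0,0,0,0,0,0,0,0,0,0]
Step 6: insert xb at [5, 10, 35] -> counters=[0,0,0,0,0,1,0,0,0,0,1,0,0,0,0,0,0,0,0,0,0,0,1,0,1,0,0,1,0,0,0,0,0,0,0,1,0,0]
Final counters=[0,0,0,0,0,1,0,0,0,0,1,0,0,0,0,0,0,0,0,0,0,0,1,0,1,0,0,1,0,0,0,0,0,0,0,1,0,0] -> 6 nonzero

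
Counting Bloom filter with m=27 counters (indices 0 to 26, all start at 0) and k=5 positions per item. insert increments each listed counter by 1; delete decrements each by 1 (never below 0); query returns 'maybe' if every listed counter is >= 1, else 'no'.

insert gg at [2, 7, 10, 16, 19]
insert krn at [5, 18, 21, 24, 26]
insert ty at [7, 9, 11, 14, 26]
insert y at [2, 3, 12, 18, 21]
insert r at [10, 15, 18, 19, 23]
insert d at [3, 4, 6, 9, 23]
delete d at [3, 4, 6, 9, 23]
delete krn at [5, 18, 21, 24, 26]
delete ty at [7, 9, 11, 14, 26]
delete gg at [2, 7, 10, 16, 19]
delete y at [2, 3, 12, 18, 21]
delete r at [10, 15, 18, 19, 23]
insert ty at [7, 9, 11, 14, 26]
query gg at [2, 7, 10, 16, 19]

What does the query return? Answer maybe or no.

Answer: no

Derivation:
Step 1: insert gg at [2, 7, 10, 16, 19] -> counters=[0,0,1,0,0,0,0,1,0,0,1,0,0,0,0,0,1,0,0,1,0,0,0,0,0,0,0]
Step 2: insert krn at [5, 18, 21, 24, 26] -> counters=[0,0,1,0,0,1,0,1,0,0,1,0,0,0,0,0,1,0,1,1,0,1,0,0,1,0,1]
Step 3: insert ty at [7, 9, 11, 14, 26] -> counters=[0,0,1,0,0,1,0,2,0,1,1,1,0,0,1,0,1,0,1,1,0,1,0,0,1,0,2]
Step 4: insert y at [2, 3, 12, 18, 21] -> counters=[0,0,2,1,0,1,0,2,0,1,1,1,1,0,1,0,1,0,2,1,0,2,0,0,1,0,2]
Step 5: insert r at [10, 15, 18, 19, 23] -> counters=[0,0,2,1,0,1,0,2,0,1,2,1,1,0,1,1,1,0,3,2,0,2,0,1,1,0,2]
Step 6: insert d at [3, 4, 6, 9, 23] -> counters=[0,0,2,2,1,1,1,2,0,2,2,1,1,0,1,1,1,0,3,2,0,2,0,2,1,0,2]
Step 7: delete d at [3, 4, 6, 9, 23] -> counters=[0,0,2,1,0,1,0,2,0,1,2,1,1,0,1,1,1,0,3,2,0,2,0,1,1,0,2]
Step 8: delete krn at [5, 18, 21, 24, 26] -> counters=[0,0,2,1,0,0,0,2,0,1,2,1,1,0,1,1,1,0,2,2,0,1,0,1,0,0,1]
Step 9: delete ty at [7, 9, 11, 14, 26] -> counters=[0,0,2,1,0,0,0,1,0,0,2,0,1,0,0,1,1,0,2,2,0,1,0,1,0,0,0]
Step 10: delete gg at [2, 7, 10, 16, 19] -> counters=[0,0,1,1,0,0,0,0,0,0,1,0,1,0,0,1,0,0,2,1,0,1,0,1,0,0,0]
Step 11: delete y at [2, 3, 12, 18, 21] -> counters=[0,0,0,0,0,0,0,0,0,0,1,0,0,0,0,1,0,0,1,1,0,0,0,1,0,0,0]
Step 12: delete r at [10, 15, 18, 19, 23] -> counters=[0,0,0,0,0,0,0,0,0,0,0,0,0,0,0,0,0,0,0,0,0,0,0,0,0,0,0]
Step 13: insert ty at [7, 9, 11, 14, 26] -> counters=[0,0,0,0,0,0,0,1,0,1,0,1,0,0,1,0,0,0,0,0,0,0,0,0,0,0,1]
Query gg: check counters[2]=0 counters[7]=1 counters[10]=0 counters[16]=0 counters[19]=0 -> no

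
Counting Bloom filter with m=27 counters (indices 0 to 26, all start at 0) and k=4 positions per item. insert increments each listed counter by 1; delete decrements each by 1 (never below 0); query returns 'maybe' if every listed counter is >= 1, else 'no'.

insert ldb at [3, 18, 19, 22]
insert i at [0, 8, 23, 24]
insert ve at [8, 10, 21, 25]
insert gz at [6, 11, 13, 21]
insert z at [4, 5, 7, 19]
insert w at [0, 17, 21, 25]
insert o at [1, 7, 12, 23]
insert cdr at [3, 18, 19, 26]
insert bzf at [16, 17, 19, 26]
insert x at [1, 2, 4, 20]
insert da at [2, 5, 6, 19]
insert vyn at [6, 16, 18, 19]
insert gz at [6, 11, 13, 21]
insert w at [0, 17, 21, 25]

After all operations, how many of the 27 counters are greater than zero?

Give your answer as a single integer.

Answer: 24

Derivation:
Step 1: insert ldb at [3, 18, 19, 22] -> counters=[0,0,0,1,0,0,0,0,0,0,0,0,0,0,0,0,0,0,1,1,0,0,1,0,0,0,0]
Step 2: insert i at [0, 8, 23, 24] -> counters=[1,0,0,1,0,0,0,0,1,0,0,0,0,0,0,0,0,0,1,1,0,0,1,1,1,0,0]
Step 3: insert ve at [8, 10, 21, 25] -> counters=[1,0,0,1,0,0,0,0,2,0,1,0,0,0,0,0,0,0,1,1,0,1,1,1,1,1,0]
Step 4: insert gz at [6, 11, 13, 21] -> counters=[1,0,0,1,0,0,1,0,2,0,1,1,0,1,0,0,0,0,1,1,0,2,1,1,1,1,0]
Step 5: insert z at [4, 5, 7, 19] -> counters=[1,0,0,1,1,1,1,1,2,0,1,1,0,1,0,0,0,0,1,2,0,2,1,1,1,1,0]
Step 6: insert w at [0, 17, 21, 25] -> counters=[2,0,0,1,1,1,1,1,2,0,1,1,0,1,0,0,0,1,1,2,0,3,1,1,1,2,0]
Step 7: insert o at [1, 7, 12, 23] -> counters=[2,1,0,1,1,1,1,2,2,0,1,1,1,1,0,0,0,1,1,2,0,3,1,2,1,2,0]
Step 8: insert cdr at [3, 18, 19, 26] -> counters=[2,1,0,2,1,1,1,2,2,0,1,1,1,1,0,0,0,1,2,3,0,3,1,2,1,2,1]
Step 9: insert bzf at [16, 17, 19, 26] -> counters=[2,1,0,2,1,1,1,2,2,0,1,1,1,1,0,0,1,2,2,4,0,3,1,2,1,2,2]
Step 10: insert x at [1, 2, 4, 20] -> counters=[2,2,1,2,2,1,1,2,2,0,1,1,1,1,0,0,1,2,2,4,1,3,1,2,1,2,2]
Step 11: insert da at [2, 5, 6, 19] -> counters=[2,2,2,2,2,2,2,2,2,0,1,1,1,1,0,0,1,2,2,5,1,3,1,2,1,2,2]
Step 12: insert vyn at [6, 16, 18, 19] -> counters=[2,2,2,2,2,2,3,2,2,0,1,1,1,1,0,0,2,2,3,6,1,3,1,2,1,2,2]
Step 13: insert gz at [6, 11, 13, 21] -> counters=[2,2,2,2,2,2,4,2,2,0,1,2,1,2,0,0,2,2,3,6,1,4,1,2,1,2,2]
Step 14: insert w at [0, 17, 21, 25] -> counters=[3,2,2,2,2,2,4,2,2,0,1,2,1,2,0,0,2,3,3,6,1,5,1,2,1,3,2]
Final counters=[3,2,2,2,2,2,4,2,2,0,1,2,1,2,0,0,2,3,3,6,1,5,1,2,1,3,2] -> 24 nonzero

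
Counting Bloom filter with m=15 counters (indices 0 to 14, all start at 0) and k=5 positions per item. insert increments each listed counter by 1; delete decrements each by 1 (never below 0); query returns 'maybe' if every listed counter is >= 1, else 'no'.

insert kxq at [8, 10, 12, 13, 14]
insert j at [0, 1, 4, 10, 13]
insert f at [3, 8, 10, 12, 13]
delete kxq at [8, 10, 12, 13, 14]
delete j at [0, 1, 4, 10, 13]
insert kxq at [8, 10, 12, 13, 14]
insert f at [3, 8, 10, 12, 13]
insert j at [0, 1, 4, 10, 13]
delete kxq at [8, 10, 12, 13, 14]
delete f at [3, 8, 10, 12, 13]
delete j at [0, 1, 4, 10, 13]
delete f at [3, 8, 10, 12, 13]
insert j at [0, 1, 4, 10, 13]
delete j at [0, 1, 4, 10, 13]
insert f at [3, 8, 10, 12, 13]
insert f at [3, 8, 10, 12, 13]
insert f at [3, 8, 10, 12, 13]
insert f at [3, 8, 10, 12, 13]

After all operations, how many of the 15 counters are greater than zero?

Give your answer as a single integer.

Step 1: insert kxq at [8, 10, 12, 13, 14] -> counters=[0,0,0,0,0,0,0,0,1,0,1,0,1,1,1]
Step 2: insert j at [0, 1, 4, 10, 13] -> counters=[1,1,0,0,1,0,0,0,1,0,2,0,1,2,1]
Step 3: insert f at [3, 8, 10, 12, 13] -> counters=[1,1,0,1,1,0,0,0,2,0,3,0,2,3,1]
Step 4: delete kxq at [8, 10, 12, 13, 14] -> counters=[1,1,0,1,1,0,0,0,1,0,2,0,1,2,0]
Step 5: delete j at [0, 1, 4, 10, 13] -> counters=[0,0,0,1,0,0,0,0,1,0,1,0,1,1,0]
Step 6: insert kxq at [8, 10, 12, 13, 14] -> counters=[0,0,0,1,0,0,0,0,2,0,2,0,2,2,1]
Step 7: insert f at [3, 8, 10, 12, 13] -> counters=[0,0,0,2,0,0,0,0,3,0,3,0,3,3,1]
Step 8: insert j at [0, 1, 4, 10, 13] -> counters=[1,1,0,2,1,0,0,0,3,0,4,0,3,4,1]
Step 9: delete kxq at [8, 10, 12, 13, 14] -> counters=[1,1,0,2,1,0,0,0,2,0,3,0,2,3,0]
Step 10: delete f at [3, 8, 10, 12, 13] -> counters=[1,1,0,1,1,0,0,0,1,0,2,0,1,2,0]
Step 11: delete j at [0, 1, 4, 10, 13] -> counters=[0,0,0,1,0,0,0,0,1,0,1,0,1,1,0]
Step 12: delete f at [3, 8, 10, 12, 13] -> counters=[0,0,0,0,0,0,0,0,0,0,0,0,0,0,0]
Step 13: insert j at [0, 1, 4, 10, 13] -> counters=[1,1,0,0,1,0,0,0,0,0,1,0,0,1,0]
Step 14: delete j at [0, 1, 4, 10, 13] -> counters=[0,0,0,0,0,0,0,0,0,0,0,0,0,0,0]
Step 15: insert f at [3, 8, 10, 12, 13] -> counters=[0,0,0,1,0,0,0,0,1,0,1,0,1,1,0]
Step 16: insert f at [3, 8, 10, 12, 13] -> counters=[0,0,0,2,0,0,0,0,2,0,2,0,2,2,0]
Step 17: insert f at [3, 8, 10, 12, 13] -> counters=[0,0,0,3,0,0,0,0,3,0,3,0,3,3,0]
Step 18: insert f at [3, 8, 10, 12, 13] -> counters=[0,0,0,4,0,0,0,0,4,0,4,0,4,4,0]
Final counters=[0,0,0,4,0,0,0,0,4,0,4,0,4,4,0] -> 5 nonzero

Answer: 5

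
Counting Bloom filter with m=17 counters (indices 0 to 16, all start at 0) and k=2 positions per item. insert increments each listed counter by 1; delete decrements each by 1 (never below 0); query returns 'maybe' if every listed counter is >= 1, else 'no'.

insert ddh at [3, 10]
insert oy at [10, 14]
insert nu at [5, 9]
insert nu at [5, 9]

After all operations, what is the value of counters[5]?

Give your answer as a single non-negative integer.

Answer: 2

Derivation:
Step 1: insert ddh at [3, 10] -> counters=[0,0,0,1,0,0,0,0,0,0,1,0,0,0,0,0,0]
Step 2: insert oy at [10, 14] -> counters=[0,0,0,1,0,0,0,0,0,0,2,0,0,0,1,0,0]
Step 3: insert nu at [5, 9] -> counters=[0,0,0,1,0,1,0,0,0,1,2,0,0,0,1,0,0]
Step 4: insert nu at [5, 9] -> counters=[0,0,0,1,0,2,0,0,0,2,2,0,0,0,1,0,0]
Final counters=[0,0,0,1,0,2,0,0,0,2,2,0,0,0,1,0,0] -> counters[5]=2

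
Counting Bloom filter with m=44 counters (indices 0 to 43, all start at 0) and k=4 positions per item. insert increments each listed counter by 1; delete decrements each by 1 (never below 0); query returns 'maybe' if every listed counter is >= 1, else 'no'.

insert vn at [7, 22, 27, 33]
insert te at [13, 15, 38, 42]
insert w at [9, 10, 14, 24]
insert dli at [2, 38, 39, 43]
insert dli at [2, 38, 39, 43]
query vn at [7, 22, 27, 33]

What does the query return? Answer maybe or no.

Answer: maybe

Derivation:
Step 1: insert vn at [7, 22, 27, 33] -> counters=[0,0,0,0,0,0,0,1,0,0,0,0,0,0,0,0,0,0,0,0,0,0,1,0,0,0,0,1,0,0,0,0,0,1,0,0,0,0,0,0,0,0,0,0]
Step 2: insert te at [13, 15, 38, 42] -> counters=[0,0,0,0,0,0,0,1,0,0,0,0,0,1,0,1,0,0,0,0,0,0,1,0,0,0,0,1,0,0,0,0,0,1,0,0,0,0,1,0,0,0,1,0]
Step 3: insert w at [9, 10, 14, 24] -> counters=[0,0,0,0,0,0,0,1,0,1,1,0,0,1,1,1,0,0,0,0,0,0,1,0,1,0,0,1,0,0,0,0,0,1,0,0,0,0,1,0,0,0,1,0]
Step 4: insert dli at [2, 38, 39, 43] -> counters=[0,0,1,0,0,0,0,1,0,1,1,0,0,1,1,1,0,0,0,0,0,0,1,0,1,0,0,1,0,0,0,0,0,1,0,0,0,0,2,1,0,0,1,1]
Step 5: insert dli at [2, 38, 39, 43] -> counters=[0,0,2,0,0,0,0,1,0,1,1,0,0,1,1,1,0,0,0,0,0,0,1,0,1,0,0,1,0,0,0,0,0,1,0,0,0,0,3,2,0,0,1,2]
Query vn: check counters[7]=1 counters[22]=1 counters[27]=1 counters[33]=1 -> maybe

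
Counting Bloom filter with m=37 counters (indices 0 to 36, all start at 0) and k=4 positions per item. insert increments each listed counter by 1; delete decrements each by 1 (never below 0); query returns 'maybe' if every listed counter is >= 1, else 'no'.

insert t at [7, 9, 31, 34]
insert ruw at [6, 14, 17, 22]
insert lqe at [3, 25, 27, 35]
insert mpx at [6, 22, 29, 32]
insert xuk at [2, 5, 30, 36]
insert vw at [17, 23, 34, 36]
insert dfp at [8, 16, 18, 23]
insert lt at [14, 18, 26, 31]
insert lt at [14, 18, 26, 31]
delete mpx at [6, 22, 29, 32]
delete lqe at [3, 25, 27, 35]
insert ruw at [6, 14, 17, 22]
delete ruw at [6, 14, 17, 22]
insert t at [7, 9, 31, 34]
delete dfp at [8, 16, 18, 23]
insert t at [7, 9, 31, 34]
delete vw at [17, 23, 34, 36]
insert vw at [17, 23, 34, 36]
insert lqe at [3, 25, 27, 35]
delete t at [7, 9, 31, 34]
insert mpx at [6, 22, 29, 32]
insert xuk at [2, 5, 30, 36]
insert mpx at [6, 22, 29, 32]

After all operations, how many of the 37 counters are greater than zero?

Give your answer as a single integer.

Answer: 21

Derivation:
Step 1: insert t at [7, 9, 31, 34] -> counters=[0,0,0,0,0,0,0,1,0,1,0,0,0,0,0,0,0,0,0,0,0,0,0,0,0,0,0,0,0,0,0,1,0,0,1,0,0]
Step 2: insert ruw at [6, 14, 17, 22] -> counters=[0,0,0,0,0,0,1,1,0,1,0,0,0,0,1,0,0,1,0,0,0,0,1,0,0,0,0,0,0,0,0,1,0,0,1,0,0]
Step 3: insert lqe at [3, 25, 27, 35] -> counters=[0,0,0,1,0,0,1,1,0,1,0,0,0,0,1,0,0,1,0,0,0,0,1,0,0,1,0,1,0,0,0,1,0,0,1,1,0]
Step 4: insert mpx at [6, 22, 29, 32] -> counters=[0,0,0,1,0,0,2,1,0,1,0,0,0,0,1,0,0,1,0,0,0,0,2,0,0,1,0,1,0,1,0,1,1,0,1,1,0]
Step 5: insert xuk at [2, 5, 30, 36] -> counters=[0,0,1,1,0,1,2,1,0,1,0,0,0,0,1,0,0,1,0,0,0,0,2,0,0,1,0,1,0,1,1,1,1,0,1,1,1]
Step 6: insert vw at [17, 23, 34, 36] -> counters=[0,0,1,1,0,1,2,1,0,1,0,0,0,0,1,0,0,2,0,0,0,0,2,1,0,1,0,1,0,1,1,1,1,0,2,1,2]
Step 7: insert dfp at [8, 16, 18, 23] -> counters=[0,0,1,1,0,1,2,1,1,1,0,0,0,0,1,0,1,2,1,0,0,0,2,2,0,1,0,1,0,1,1,1,1,0,2,1,2]
Step 8: insert lt at [14, 18, 26, 31] -> counters=[0,0,1,1,0,1,2,1,1,1,0,0,0,0,2,0,1,2,2,0,0,0,2,2,0,1,1,1,0,1,1,2,1,0,2,1,2]
Step 9: insert lt at [14, 18, 26, 31] -> counters=[0,0,1,1,0,1,2,1,1,1,0,0,0,0,3,0,1,2,3,0,0,0,2,2,0,1,2,1,0,1,1,3,1,0,2,1,2]
Step 10: delete mpx at [6, 22, 29, 32] -> counters=[0,0,1,1,0,1,1,1,1,1,0,0,0,0,3,0,1,2,3,0,0,0,1,2,0,1,2,1,0,0,1,3,0,0,2,1,2]
Step 11: delete lqe at [3, 25, 27, 35] -> counters=[0,0,1,0,0,1,1,1,1,1,0,0,0,0,3,0,1,2,3,0,0,0,1,2,0,0,2,0,0,0,1,3,0,0,2,0,2]
Step 12: insert ruw at [6, 14, 17, 22] -> counters=[0,0,1,0,0,1,2,1,1,1,0,0,0,0,4,0,1,3,3,0,0,0,2,2,0,0,2,0,0,0,1,3,0,0,2,0,2]
Step 13: delete ruw at [6, 14, 17, 22] -> counters=[0,0,1,0,0,1,1,1,1,1,0,0,0,0,3,0,1,2,3,0,0,0,1,2,0,0,2,0,0,0,1,3,0,0,2,0,2]
Step 14: insert t at [7, 9, 31, 34] -> counters=[0,0,1,0,0,1,1,2,1,2,0,0,0,0,3,0,1,2,3,0,0,0,1,2,0,0,2,0,0,0,1,4,0,0,3,0,2]
Step 15: delete dfp at [8, 16, 18, 23] -> counters=[0,0,1,0,0,1,1,2,0,2,0,0,0,0,3,0,0,2,2,0,0,0,1,1,0,0,2,0,0,0,1,4,0,0,3,0,2]
Step 16: insert t at [7, 9, 31, 34] -> counters=[0,0,1,0,0,1,1,3,0,3,0,0,0,0,3,0,0,2,2,0,0,0,1,1,0,0,2,0,0,0,1,5,0,0,4,0,2]
Step 17: delete vw at [17, 23, 34, 36] -> counters=[0,0,1,0,0,1,1,3,0,3,0,0,0,0,3,0,0,1,2,0,0,0,1,0,0,0,2,0,0,0,1,5,0,0,3,0,1]
Step 18: insert vw at [17, 23, 34, 36] -> counters=[0,0,1,0,0,1,1,3,0,3,0,0,0,0,3,0,0,2,2,0,0,0,1,1,0,0,2,0,0,0,1,5,0,0,4,0,2]
Step 19: insert lqe at [3, 25, 27, 35] -> counters=[0,0,1,1,0,1,1,3,0,3,0,0,0,0,3,0,0,2,2,0,0,0,1,1,0,1,2,1,0,0,1,5,0,0,4,1,2]
Step 20: delete t at [7, 9, 31, 34] -> counters=[0,0,1,1,0,1,1,2,0,2,0,0,0,0,3,0,0,2,2,0,0,0,1,1,0,1,2,1,0,0,1,4,0,0,3,1,2]
Step 21: insert mpx at [6, 22, 29, 32] -> counters=[0,0,1,1,0,1,2,2,0,2,0,0,0,0,3,0,0,2,2,0,0,0,2,1,0,1,2,1,0,1,1,4,1,0,3,1,2]
Step 22: insert xuk at [2, 5, 30, 36] -> counters=[0,0,2,1,0,2,2,2,0,2,0,0,0,0,3,0,0,2,2,0,0,0,2,1,0,1,2,1,0,1,2,4,1,0,3,1,3]
Step 23: insert mpx at [6, 22, 29, 32] -> counters=[0,0,2,1,0,2,3,2,0,2,0,0,0,0,3,0,0,2,2,0,0,0,3,1,0,1,2,1,0,2,2,4,2,0,3,1,3]
Final counters=[0,0,2,1,0,2,3,2,0,2,0,0,0,0,3,0,0,2,2,0,0,0,3,1,0,1,2,1,0,2,2,4,2,0,3,1,3] -> 21 nonzero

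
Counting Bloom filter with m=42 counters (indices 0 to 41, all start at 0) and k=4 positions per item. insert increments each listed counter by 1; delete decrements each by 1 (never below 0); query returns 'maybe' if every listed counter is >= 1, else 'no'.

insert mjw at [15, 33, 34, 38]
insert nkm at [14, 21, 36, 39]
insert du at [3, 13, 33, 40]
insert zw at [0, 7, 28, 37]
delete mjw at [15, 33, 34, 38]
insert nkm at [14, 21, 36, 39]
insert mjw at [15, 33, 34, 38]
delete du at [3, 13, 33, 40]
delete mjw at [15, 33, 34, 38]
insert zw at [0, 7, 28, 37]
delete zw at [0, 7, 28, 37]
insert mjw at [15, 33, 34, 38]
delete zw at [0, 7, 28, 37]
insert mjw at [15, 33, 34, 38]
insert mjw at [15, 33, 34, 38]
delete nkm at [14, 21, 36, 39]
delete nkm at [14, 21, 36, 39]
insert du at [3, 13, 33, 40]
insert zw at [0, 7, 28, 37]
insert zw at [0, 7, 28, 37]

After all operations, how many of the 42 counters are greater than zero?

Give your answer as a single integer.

Step 1: insert mjw at [15, 33, 34, 38] -> counters=[0,0,0,0,0,0,0,0,0,0,0,0,0,0,0,1,0,0,0,0,0,0,0,0,0,0,0,0,0,0,0,0,0,1,1,0,0,0,1,0,0,0]
Step 2: insert nkm at [14, 21, 36, 39] -> counters=[0,0,0,0,0,0,0,0,0,0,0,0,0,0,1,1,0,0,0,0,0,1,0,0,0,0,0,0,0,0,0,0,0,1,1,0,1,0,1,1,0,0]
Step 3: insert du at [3, 13, 33, 40] -> counters=[0,0,0,1,0,0,0,0,0,0,0,0,0,1,1,1,0,0,0,0,0,1,0,0,0,0,0,0,0,0,0,0,0,2,1,0,1,0,1,1,1,0]
Step 4: insert zw at [0, 7, 28, 37] -> counters=[1,0,0,1,0,0,0,1,0,0,0,0,0,1,1,1,0,0,0,0,0,1,0,0,0,0,0,0,1,0,0,0,0,2,1,0,1,1,1,1,1,0]
Step 5: delete mjw at [15, 33, 34, 38] -> counters=[1,0,0,1,0,0,0,1,0,0,0,0,0,1,1,0,0,0,0,0,0,1,0,0,0,0,0,0,1,0,0,0,0,1,0,0,1,1,0,1,1,0]
Step 6: insert nkm at [14, 21, 36, 39] -> counters=[1,0,0,1,0,0,0,1,0,0,0,0,0,1,2,0,0,0,0,0,0,2,0,0,0,0,0,0,1,0,0,0,0,1,0,0,2,1,0,2,1,0]
Step 7: insert mjw at [15, 33, 34, 38] -> counters=[1,0,0,1,0,0,0,1,0,0,0,0,0,1,2,1,0,0,0,0,0,2,0,0,0,0,0,0,1,0,0,0,0,2,1,0,2,1,1,2,1,0]
Step 8: delete du at [3, 13, 33, 40] -> counters=[1,0,0,0,0,0,0,1,0,0,0,0,0,0,2,1,0,0,0,0,0,2,0,0,0,0,0,0,1,0,0,0,0,1,1,0,2,1,1,2,0,0]
Step 9: delete mjw at [15, 33, 34, 38] -> counters=[1,0,0,0,0,0,0,1,0,0,0,0,0,0,2,0,0,0,0,0,0,2,0,0,0,0,0,0,1,0,0,0,0,0,0,0,2,1,0,2,0,0]
Step 10: insert zw at [0, 7, 28, 37] -> counters=[2,0,0,0,0,0,0,2,0,0,0,0,0,0,2,0,0,0,0,0,0,2,0,0,0,0,0,0,2,0,0,0,0,0,0,0,2,2,0,2,0,0]
Step 11: delete zw at [0, 7, 28, 37] -> counters=[1,0,0,0,0,0,0,1,0,0,0,0,0,0,2,0,0,0,0,0,0,2,0,0,0,0,0,0,1,0,0,0,0,0,0,0,2,1,0,2,0,0]
Step 12: insert mjw at [15, 33, 34, 38] -> counters=[1,0,0,0,0,0,0,1,0,0,0,0,0,0,2,1,0,0,0,0,0,2,0,0,0,0,0,0,1,0,0,0,0,1,1,0,2,1,1,2,0,0]
Step 13: delete zw at [0, 7, 28, 37] -> counters=[0,0,0,0,0,0,0,0,0,0,0,0,0,0,2,1,0,0,0,0,0,2,0,0,0,0,0,0,0,0,0,0,0,1,1,0,2,0,1,2,0,0]
Step 14: insert mjw at [15, 33, 34, 38] -> counters=[0,0,0,0,0,0,0,0,0,0,0,0,0,0,2,2,0,0,0,0,0,2,0,0,0,0,0,0,0,0,0,0,0,2,2,0,2,0,2,2,0,0]
Step 15: insert mjw at [15, 33, 34, 38] -> counters=[0,0,0,0,0,0,0,0,0,0,0,0,0,0,2,3,0,0,0,0,0,2,0,0,0,0,0,0,0,0,0,0,0,3,3,0,2,0,3,2,0,0]
Step 16: delete nkm at [14, 21, 36, 39] -> counters=[0,0,0,0,0,0,0,0,0,0,0,0,0,0,1,3,0,0,0,0,0,1,0,0,0,0,0,0,0,0,0,0,0,3,3,0,1,0,3,1,0,0]
Step 17: delete nkm at [14, 21, 36, 39] -> counters=[0,0,0,0,0,0,0,0,0,0,0,0,0,0,0,3,0,0,0,0,0,0,0,0,0,0,0,0,0,0,0,0,0,3,3,0,0,0,3,0,0,0]
Step 18: insert du at [3, 13, 33, 40] -> counters=[0,0,0,1,0,0,0,0,0,0,0,0,0,1,0,3,0,0,0,0,0,0,0,0,0,0,0,0,0,0,0,0,0,4,3,0,0,0,3,0,1,0]
Step 19: insert zw at [0, 7, 28, 37] -> counters=[1,0,0,1,0,0,0,1,0,0,0,0,0,1,0,3,0,0,0,0,0,0,0,0,0,0,0,0,1,0,0,0,0,4,3,0,0,1,3,0,1,0]
Step 20: insert zw at [0, 7, 28, 37] -> counters=[2,0,0,1,0,0,0,2,0,0,0,0,0,1,0,3,0,0,0,0,0,0,0,0,0,0,0,0,2,0,0,0,0,4,3,0,0,2,3,0,1,0]
Final counters=[2,0,0,1,0,0,0,2,0,0,0,0,0,1,0,3,0,0,0,0,0,0,0,0,0,0,0,0,2,0,0,0,0,4,3,0,0,2,3,0,1,0] -> 11 nonzero

Answer: 11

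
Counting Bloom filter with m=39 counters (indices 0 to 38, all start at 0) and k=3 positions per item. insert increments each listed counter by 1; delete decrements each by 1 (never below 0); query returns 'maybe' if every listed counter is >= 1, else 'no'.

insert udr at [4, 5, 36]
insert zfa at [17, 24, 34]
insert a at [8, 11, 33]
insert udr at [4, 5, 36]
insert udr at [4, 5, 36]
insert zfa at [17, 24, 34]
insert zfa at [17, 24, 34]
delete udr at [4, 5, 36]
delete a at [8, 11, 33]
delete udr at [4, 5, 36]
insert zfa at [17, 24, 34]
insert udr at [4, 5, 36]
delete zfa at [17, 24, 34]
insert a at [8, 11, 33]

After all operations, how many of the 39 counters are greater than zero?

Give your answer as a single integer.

Step 1: insert udr at [4, 5, 36] -> counters=[0,0,0,0,1,1,0,0,0,0,0,0,0,0,0,0,0,0,0,0,0,0,0,0,0,0,0,0,0,0,0,0,0,0,0,0,1,0,0]
Step 2: insert zfa at [17, 24, 34] -> counters=[0,0,0,0,1,1,0,0,0,0,0,0,0,0,0,0,0,1,0,0,0,0,0,0,1,0,0,0,0,0,0,0,0,0,1,0,1,0,0]
Step 3: insert a at [8, 11, 33] -> counters=[0,0,0,0,1,1,0,0,1,0,0,1,0,0,0,0,0,1,0,0,0,0,0,0,1,0,0,0,0,0,0,0,0,1,1,0,1,0,0]
Step 4: insert udr at [4, 5, 36] -> counters=[0,0,0,0,2,2,0,0,1,0,0,1,0,0,0,0,0,1,0,0,0,0,0,0,1,0,0,0,0,0,0,0,0,1,1,0,2,0,0]
Step 5: insert udr at [4, 5, 36] -> counters=[0,0,0,0,3,3,0,0,1,0,0,1,0,0,0,0,0,1,0,0,0,0,0,0,1,0,0,0,0,0,0,0,0,1,1,0,3,0,0]
Step 6: insert zfa at [17, 24, 34] -> counters=[0,0,0,0,3,3,0,0,1,0,0,1,0,0,0,0,0,2,0,0,0,0,0,0,2,0,0,0,0,0,0,0,0,1,2,0,3,0,0]
Step 7: insert zfa at [17, 24, 34] -> counters=[0,0,0,0,3,3,0,0,1,0,0,1,0,0,0,0,0,3,0,0,0,0,0,0,3,0,0,0,0,0,0,0,0,1,3,0,3,0,0]
Step 8: delete udr at [4, 5, 36] -> counters=[0,0,0,0,2,2,0,0,1,0,0,1,0,0,0,0,0,3,0,0,0,0,0,0,3,0,0,0,0,0,0,0,0,1,3,0,2,0,0]
Step 9: delete a at [8, 11, 33] -> counters=[0,0,0,0,2,2,0,0,0,0,0,0,0,0,0,0,0,3,0,0,0,0,0,0,3,0,0,0,0,0,0,0,0,0,3,0,2,0,0]
Step 10: delete udr at [4, 5, 36] -> counters=[0,0,0,0,1,1,0,0,0,0,0,0,0,0,0,0,0,3,0,0,0,0,0,0,3,0,0,0,0,0,0,0,0,0,3,0,1,0,0]
Step 11: insert zfa at [17, 24, 34] -> counters=[0,0,0,0,1,1,0,0,0,0,0,0,0,0,0,0,0,4,0,0,0,0,0,0,4,0,0,0,0,0,0,0,0,0,4,0,1,0,0]
Step 12: insert udr at [4, 5, 36] -> counters=[0,0,0,0,2,2,0,0,0,0,0,0,0,0,0,0,0,4,0,0,0,0,0,0,4,0,0,0,0,0,0,0,0,0,4,0,2,0,0]
Step 13: delete zfa at [17, 24, 34] -> counters=[0,0,0,0,2,2,0,0,0,0,0,0,0,0,0,0,0,3,0,0,0,0,0,0,3,0,0,0,0,0,0,0,0,0,3,0,2,0,0]
Step 14: insert a at [8, 11, 33] -> counters=[0,0,0,0,2,2,0,0,1,0,0,1,0,0,0,0,0,3,0,0,0,0,0,0,3,0,0,0,0,0,0,0,0,1,3,0,2,0,0]
Final counters=[0,0,0,0,2,2,0,0,1,0,0,1,0,0,0,0,0,3,0,0,0,0,0,0,3,0,0,0,0,0,0,0,0,1,3,0,2,0,0] -> 9 nonzero

Answer: 9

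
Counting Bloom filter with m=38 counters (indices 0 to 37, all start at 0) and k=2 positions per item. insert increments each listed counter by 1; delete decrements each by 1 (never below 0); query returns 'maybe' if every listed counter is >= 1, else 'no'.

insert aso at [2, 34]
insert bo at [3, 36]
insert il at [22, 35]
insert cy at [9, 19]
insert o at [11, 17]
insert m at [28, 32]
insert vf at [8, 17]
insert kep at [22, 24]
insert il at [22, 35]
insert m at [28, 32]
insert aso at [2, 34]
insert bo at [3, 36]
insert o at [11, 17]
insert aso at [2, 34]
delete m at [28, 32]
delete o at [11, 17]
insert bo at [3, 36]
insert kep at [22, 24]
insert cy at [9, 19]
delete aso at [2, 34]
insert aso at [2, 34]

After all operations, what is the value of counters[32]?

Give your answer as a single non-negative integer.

Step 1: insert aso at [2, 34] -> counters=[0,0,1,0,0,0,0,0,0,0,0,0,0,0,0,0,0,0,0,0,0,0,0,0,0,0,0,0,0,0,0,0,0,0,1,0,0,0]
Step 2: insert bo at [3, 36] -> counters=[0,0,1,1,0,0,0,0,0,0,0,0,0,0,0,0,0,0,0,0,0,0,0,0,0,0,0,0,0,0,0,0,0,0,1,0,1,0]
Step 3: insert il at [22, 35] -> counters=[0,0,1,1,0,0,0,0,0,0,0,0,0,0,0,0,0,0,0,0,0,0,1,0,0,0,0,0,0,0,0,0,0,0,1,1,1,0]
Step 4: insert cy at [9, 19] -> counters=[0,0,1,1,0,0,0,0,0,1,0,0,0,0,0,0,0,0,0,1,0,0,1,0,0,0,0,0,0,0,0,0,0,0,1,1,1,0]
Step 5: insert o at [11, 17] -> counters=[0,0,1,1,0,0,0,0,0,1,0,1,0,0,0,0,0,1,0,1,0,0,1,0,0,0,0,0,0,0,0,0,0,0,1,1,1,0]
Step 6: insert m at [28, 32] -> counters=[0,0,1,1,0,0,0,0,0,1,0,1,0,0,0,0,0,1,0,1,0,0,1,0,0,0,0,0,1,0,0,0,1,0,1,1,1,0]
Step 7: insert vf at [8, 17] -> counters=[0,0,1,1,0,0,0,0,1,1,0,1,0,0,0,0,0,2,0,1,0,0,1,0,0,0,0,0,1,0,0,0,1,0,1,1,1,0]
Step 8: insert kep at [22, 24] -> counters=[0,0,1,1,0,0,0,0,1,1,0,1,0,0,0,0,0,2,0,1,0,0,2,0,1,0,0,0,1,0,0,0,1,0,1,1,1,0]
Step 9: insert il at [22, 35] -> counters=[0,0,1,1,0,0,0,0,1,1,0,1,0,0,0,0,0,2,0,1,0,0,3,0,1,0,0,0,1,0,0,0,1,0,1,2,1,0]
Step 10: insert m at [28, 32] -> counters=[0,0,1,1,0,0,0,0,1,1,0,1,0,0,0,0,0,2,0,1,0,0,3,0,1,0,0,0,2,0,0,0,2,0,1,2,1,0]
Step 11: insert aso at [2, 34] -> counters=[0,0,2,1,0,0,0,0,1,1,0,1,0,0,0,0,0,2,0,1,0,0,3,0,1,0,0,0,2,0,0,0,2,0,2,2,1,0]
Step 12: insert bo at [3, 36] -> counters=[0,0,2,2,0,0,0,0,1,1,0,1,0,0,0,0,0,2,0,1,0,0,3,0,1,0,0,0,2,0,0,0,2,0,2,2,2,0]
Step 13: insert o at [11, 17] -> counters=[0,0,2,2,0,0,0,0,1,1,0,2,0,0,0,0,0,3,0,1,0,0,3,0,1,0,0,0,2,0,0,0,2,0,2,2,2,0]
Step 14: insert aso at [2, 34] -> counters=[0,0,3,2,0,0,0,0,1,1,0,2,0,0,0,0,0,3,0,1,0,0,3,0,1,0,0,0,2,0,0,0,2,0,3,2,2,0]
Step 15: delete m at [28, 32] -> counters=[0,0,3,2,0,0,0,0,1,1,0,2,0,0,0,0,0,3,0,1,0,0,3,0,1,0,0,0,1,0,0,0,1,0,3,2,2,0]
Step 16: delete o at [11, 17] -> counters=[0,0,3,2,0,0,0,0,1,1,0,1,0,0,0,0,0,2,0,1,0,0,3,0,1,0,0,0,1,0,0,0,1,0,3,2,2,0]
Step 17: insert bo at [3, 36] -> counters=[0,0,3,3,0,0,0,0,1,1,0,1,0,0,0,0,0,2,0,1,0,0,3,0,1,0,0,0,1,0,0,0,1,0,3,2,3,0]
Step 18: insert kep at [22, 24] -> counters=[0,0,3,3,0,0,0,0,1,1,0,1,0,0,0,0,0,2,0,1,0,0,4,0,2,0,0,0,1,0,0,0,1,0,3,2,3,0]
Step 19: insert cy at [9, 19] -> counters=[0,0,3,3,0,0,0,0,1,2,0,1,0,0,0,0,0,2,0,2,0,0,4,0,2,0,0,0,1,0,0,0,1,0,3,2,3,0]
Step 20: delete aso at [2, 34] -> counters=[0,0,2,3,0,0,0,0,1,2,0,1,0,0,0,0,0,2,0,2,0,0,4,0,2,0,0,0,1,0,0,0,1,0,2,2,3,0]
Step 21: insert aso at [2, 34] -> counters=[0,0,3,3,0,0,0,0,1,2,0,1,0,0,0,0,0,2,0,2,0,0,4,0,2,0,0,0,1,0,0,0,1,0,3,2,3,0]
Final counters=[0,0,3,3,0,0,0,0,1,2,0,1,0,0,0,0,0,2,0,2,0,0,4,0,2,0,0,0,1,0,0,0,1,0,3,2,3,0] -> counters[32]=1

Answer: 1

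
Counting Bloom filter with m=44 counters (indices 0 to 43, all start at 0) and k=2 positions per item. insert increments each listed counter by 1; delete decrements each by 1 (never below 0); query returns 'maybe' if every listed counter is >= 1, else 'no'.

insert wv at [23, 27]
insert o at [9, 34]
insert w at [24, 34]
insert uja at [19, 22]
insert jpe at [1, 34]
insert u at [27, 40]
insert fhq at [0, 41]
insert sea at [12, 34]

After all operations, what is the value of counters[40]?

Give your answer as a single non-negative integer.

Step 1: insert wv at [23, 27] -> counters=[0,0,0,0,0,0,0,0,0,0,0,0,0,0,0,0,0,0,0,0,0,0,0,1,0,0,0,1,0,0,0,0,0,0,0,0,0,0,0,0,0,0,0,0]
Step 2: insert o at [9, 34] -> counters=[0,0,0,0,0,0,0,0,0,1,0,0,0,0,0,0,0,0,0,0,0,0,0,1,0,0,0,1,0,0,0,0,0,0,1,0,0,0,0,0,0,0,0,0]
Step 3: insert w at [24, 34] -> counters=[0,0,0,0,0,0,0,0,0,1,0,0,0,0,0,0,0,0,0,0,0,0,0,1,1,0,0,1,0,0,0,0,0,0,2,0,0,0,0,0,0,0,0,0]
Step 4: insert uja at [19, 22] -> counters=[0,0,0,0,0,0,0,0,0,1,0,0,0,0,0,0,0,0,0,1,0,0,1,1,1,0,0,1,0,0,0,0,0,0,2,0,0,0,0,0,0,0,0,0]
Step 5: insert jpe at [1, 34] -> counters=[0,1,0,0,0,0,0,0,0,1,0,0,0,0,0,0,0,0,0,1,0,0,1,1,1,0,0,1,0,0,0,0,0,0,3,0,0,0,0,0,0,0,0,0]
Step 6: insert u at [27, 40] -> counters=[0,1,0,0,0,0,0,0,0,1,0,0,0,0,0,0,0,0,0,1,0,0,1,1,1,0,0,2,0,0,0,0,0,0,3,0,0,0,0,0,1,0,0,0]
Step 7: insert fhq at [0, 41] -> counters=[1,1,0,0,0,0,0,0,0,1,0,0,0,0,0,0,0,0,0,1,0,0,1,1,1,0,0,2,0,0,0,0,0,0,3,0,0,0,0,0,1,1,0,0]
Step 8: insert sea at [12, 34] -> counters=[1,1,0,0,0,0,0,0,0,1,0,0,1,0,0,0,0,0,0,1,0,0,1,1,1,0,0,2,0,0,0,0,0,0,4,0,0,0,0,0,1,1,0,0]
Final counters=[1,1,0,0,0,0,0,0,0,1,0,0,1,0,0,0,0,0,0,1,0,0,1,1,1,0,0,2,0,0,0,0,0,0,4,0,0,0,0,0,1,1,0,0] -> counters[40]=1

Answer: 1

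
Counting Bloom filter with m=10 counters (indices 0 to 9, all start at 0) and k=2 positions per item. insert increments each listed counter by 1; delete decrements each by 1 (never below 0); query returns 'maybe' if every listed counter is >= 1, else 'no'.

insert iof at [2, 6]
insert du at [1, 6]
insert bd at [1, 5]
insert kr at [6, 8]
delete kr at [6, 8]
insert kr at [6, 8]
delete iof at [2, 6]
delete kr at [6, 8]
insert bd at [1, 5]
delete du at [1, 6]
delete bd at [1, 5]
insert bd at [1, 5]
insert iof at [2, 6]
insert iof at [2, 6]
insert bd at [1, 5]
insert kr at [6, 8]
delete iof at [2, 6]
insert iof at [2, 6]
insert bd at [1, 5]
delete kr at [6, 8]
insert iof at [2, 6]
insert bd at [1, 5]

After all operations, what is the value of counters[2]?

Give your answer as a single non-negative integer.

Answer: 3

Derivation:
Step 1: insert iof at [2, 6] -> counters=[0,0,1,0,0,0,1,0,0,0]
Step 2: insert du at [1, 6] -> counters=[0,1,1,0,0,0,2,0,0,0]
Step 3: insert bd at [1, 5] -> counters=[0,2,1,0,0,1,2,0,0,0]
Step 4: insert kr at [6, 8] -> counters=[0,2,1,0,0,1,3,0,1,0]
Step 5: delete kr at [6, 8] -> counters=[0,2,1,0,0,1,2,0,0,0]
Step 6: insert kr at [6, 8] -> counters=[0,2,1,0,0,1,3,0,1,0]
Step 7: delete iof at [2, 6] -> counters=[0,2,0,0,0,1,2,0,1,0]
Step 8: delete kr at [6, 8] -> counters=[0,2,0,0,0,1,1,0,0,0]
Step 9: insert bd at [1, 5] -> counters=[0,3,0,0,0,2,1,0,0,0]
Step 10: delete du at [1, 6] -> counters=[0,2,0,0,0,2,0,0,0,0]
Step 11: delete bd at [1, 5] -> counters=[0,1,0,0,0,1,0,0,0,0]
Step 12: insert bd at [1, 5] -> counters=[0,2,0,0,0,2,0,0,0,0]
Step 13: insert iof at [2, 6] -> counters=[0,2,1,0,0,2,1,0,0,0]
Step 14: insert iof at [2, 6] -> counters=[0,2,2,0,0,2,2,0,0,0]
Step 15: insert bd at [1, 5] -> counters=[0,3,2,0,0,3,2,0,0,0]
Step 16: insert kr at [6, 8] -> counters=[0,3,2,0,0,3,3,0,1,0]
Step 17: delete iof at [2, 6] -> counters=[0,3,1,0,0,3,2,0,1,0]
Step 18: insert iof at [2, 6] -> counters=[0,3,2,0,0,3,3,0,1,0]
Step 19: insert bd at [1, 5] -> counters=[0,4,2,0,0,4,3,0,1,0]
Step 20: delete kr at [6, 8] -> counters=[0,4,2,0,0,4,2,0,0,0]
Step 21: insert iof at [2, 6] -> counters=[0,4,3,0,0,4,3,0,0,0]
Step 22: insert bd at [1, 5] -> counters=[0,5,3,0,0,5,3,0,0,0]
Final counters=[0,5,3,0,0,5,3,0,0,0] -> counters[2]=3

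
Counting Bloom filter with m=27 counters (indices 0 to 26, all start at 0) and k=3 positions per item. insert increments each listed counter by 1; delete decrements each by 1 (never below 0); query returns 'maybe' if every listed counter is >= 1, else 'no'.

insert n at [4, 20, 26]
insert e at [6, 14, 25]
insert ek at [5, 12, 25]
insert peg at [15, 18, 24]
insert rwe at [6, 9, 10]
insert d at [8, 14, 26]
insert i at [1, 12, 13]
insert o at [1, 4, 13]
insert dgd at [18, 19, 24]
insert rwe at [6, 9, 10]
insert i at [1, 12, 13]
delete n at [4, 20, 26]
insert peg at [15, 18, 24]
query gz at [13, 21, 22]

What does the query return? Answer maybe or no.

Step 1: insert n at [4, 20, 26] -> counters=[0,0,0,0,1,0,0,0,0,0,0,0,0,0,0,0,0,0,0,0,1,0,0,0,0,0,1]
Step 2: insert e at [6, 14, 25] -> counters=[0,0,0,0,1,0,1,0,0,0,0,0,0,0,1,0,0,0,0,0,1,0,0,0,0,1,1]
Step 3: insert ek at [5, 12, 25] -> counters=[0,0,0,0,1,1,1,0,0,0,0,0,1,0,1,0,0,0,0,0,1,0,0,0,0,2,1]
Step 4: insert peg at [15, 18, 24] -> counters=[0,0,0,0,1,1,1,0,0,0,0,0,1,0,1,1,0,0,1,0,1,0,0,0,1,2,1]
Step 5: insert rwe at [6, 9, 10] -> counters=[0,0,0,0,1,1,2,0,0,1,1,0,1,0,1,1,0,0,1,0,1,0,0,0,1,2,1]
Step 6: insert d at [8, 14, 26] -> counters=[0,0,0,0,1,1,2,0,1,1,1,0,1,0,2,1,0,0,1,0,1,0,0,0,1,2,2]
Step 7: insert i at [1, 12, 13] -> counters=[0,1,0,0,1,1,2,0,1,1,1,0,2,1,2,1,0,0,1,0,1,0,0,0,1,2,2]
Step 8: insert o at [1, 4, 13] -> counters=[0,2,0,0,2,1,2,0,1,1,1,0,2,2,2,1,0,0,1,0,1,0,0,0,1,2,2]
Step 9: insert dgd at [18, 19, 24] -> counters=[0,2,0,0,2,1,2,0,1,1,1,0,2,2,2,1,0,0,2,1,1,0,0,0,2,2,2]
Step 10: insert rwe at [6, 9, 10] -> counters=[0,2,0,0,2,1,3,0,1,2,2,0,2,2,2,1,0,0,2,1,1,0,0,0,2,2,2]
Step 11: insert i at [1, 12, 13] -> counters=[0,3,0,0,2,1,3,0,1,2,2,0,3,3,2,1,0,0,2,1,1,0,0,0,2,2,2]
Step 12: delete n at [4, 20, 26] -> counters=[0,3,0,0,1,1,3,0,1,2,2,0,3,3,2,1,0,0,2,1,0,0,0,0,2,2,1]
Step 13: insert peg at [15, 18, 24] -> counters=[0,3,0,0,1,1,3,0,1,2,2,0,3,3,2,2,0,0,3,1,0,0,0,0,3,2,1]
Query gz: check counters[13]=3 counters[21]=0 counters[22]=0 -> no

Answer: no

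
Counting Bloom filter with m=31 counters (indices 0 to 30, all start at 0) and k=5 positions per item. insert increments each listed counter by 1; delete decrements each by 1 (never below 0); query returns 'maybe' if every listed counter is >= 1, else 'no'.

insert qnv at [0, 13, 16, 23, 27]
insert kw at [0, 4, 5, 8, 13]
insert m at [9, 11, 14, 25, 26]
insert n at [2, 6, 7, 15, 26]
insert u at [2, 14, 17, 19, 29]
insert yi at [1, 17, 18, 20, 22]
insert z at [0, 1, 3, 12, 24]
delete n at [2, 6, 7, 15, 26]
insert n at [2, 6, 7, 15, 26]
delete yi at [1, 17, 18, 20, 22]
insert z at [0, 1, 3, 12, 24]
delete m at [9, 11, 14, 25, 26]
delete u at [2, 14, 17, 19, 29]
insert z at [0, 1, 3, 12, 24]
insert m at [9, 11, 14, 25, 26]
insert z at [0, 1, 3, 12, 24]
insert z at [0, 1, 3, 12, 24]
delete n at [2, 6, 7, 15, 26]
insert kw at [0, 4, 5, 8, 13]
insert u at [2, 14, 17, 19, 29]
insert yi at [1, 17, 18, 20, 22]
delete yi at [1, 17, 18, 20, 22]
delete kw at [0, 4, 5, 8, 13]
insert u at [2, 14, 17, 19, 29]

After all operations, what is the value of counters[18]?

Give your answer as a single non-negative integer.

Step 1: insert qnv at [0, 13, 16, 23, 27] -> counters=[1,0,0,0,0,0,0,0,0,0,0,0,0,1,0,0,1,0,0,0,0,0,0,1,0,0,0,1,0,0,0]
Step 2: insert kw at [0, 4, 5, 8, 13] -> counters=[2,0,0,0,1,1,0,0,1,0,0,0,0,2,0,0,1,0,0,0,0,0,0,1,0,0,0,1,0,0,0]
Step 3: insert m at [9, 11, 14, 25, 26] -> counters=[2,0,0,0,1,1,0,0,1,1,0,1,0,2,1,0,1,0,0,0,0,0,0,1,0,1,1,1,0,0,0]
Step 4: insert n at [2, 6, 7, 15, 26] -> counters=[2,0,1,0,1,1,1,1,1,1,0,1,0,2,1,1,1,0,0,0,0,0,0,1,0,1,2,1,0,0,0]
Step 5: insert u at [2, 14, 17, 19, 29] -> counters=[2,0,2,0,1,1,1,1,1,1,0,1,0,2,2,1,1,1,0,1,0,0,0,1,0,1,2,1,0,1,0]
Step 6: insert yi at [1, 17, 18, 20, 22] -> counters=[2,1,2,0,1,1,1,1,1,1,0,1,0,2,2,1,1,2,1,1,1,0,1,1,0,1,2,1,0,1,0]
Step 7: insert z at [0, 1, 3, 12, 24] -> counters=[3,2,2,1,1,1,1,1,1,1,0,1,1,2,2,1,1,2,1,1,1,0,1,1,1,1,2,1,0,1,0]
Step 8: delete n at [2, 6, 7, 15, 26] -> counters=[3,2,1,1,1,1,0,0,1,1,0,1,1,2,2,0,1,2,1,1,1,0,1,1,1,1,1,1,0,1,0]
Step 9: insert n at [2, 6, 7, 15, 26] -> counters=[3,2,2,1,1,1,1,1,1,1,0,1,1,2,2,1,1,2,1,1,1,0,1,1,1,1,2,1,0,1,0]
Step 10: delete yi at [1, 17, 18, 20, 22] -> counters=[3,1,2,1,1,1,1,1,1,1,0,1,1,2,2,1,1,1,0,1,0,0,0,1,1,1,2,1,0,1,0]
Step 11: insert z at [0, 1, 3, 12, 24] -> counters=[4,2,2,2,1,1,1,1,1,1,0,1,2,2,2,1,1,1,0,1,0,0,0,1,2,1,2,1,0,1,0]
Step 12: delete m at [9, 11, 14, 25, 26] -> counters=[4,2,2,2,1,1,1,1,1,0,0,0,2,2,1,1,1,1,0,1,0,0,0,1,2,0,1,1,0,1,0]
Step 13: delete u at [2, 14, 17, 19, 29] -> counters=[4,2,1,2,1,1,1,1,1,0,0,0,2,2,0,1,1,0,0,0,0,0,0,1,2,0,1,1,0,0,0]
Step 14: insert z at [0, 1, 3, 12, 24] -> counters=[5,3,1,3,1,1,1,1,1,0,0,0,3,2,0,1,1,0,0,0,0,0,0,1,3,0,1,1,0,0,0]
Step 15: insert m at [9, 11, 14, 25, 26] -> counters=[5,3,1,3,1,1,1,1,1,1,0,1,3,2,1,1,1,0,0,0,0,0,0,1,3,1,2,1,0,0,0]
Step 16: insert z at [0, 1, 3, 12, 24] -> counters=[6,4,1,4,1,1,1,1,1,1,0,1,4,2,1,1,1,0,0,0,0,0,0,1,4,1,2,1,0,0,0]
Step 17: insert z at [0, 1, 3, 12, 24] -> counters=[7,5,1,5,1,1,1,1,1,1,0,1,5,2,1,1,1,0,0,0,0,0,0,1,5,1,2,1,0,0,0]
Step 18: delete n at [2, 6, 7, 15, 26] -> counters=[7,5,0,5,1,1,0,0,1,1,0,1,5,2,1,0,1,0,0,0,0,0,0,1,5,1,1,1,0,0,0]
Step 19: insert kw at [0, 4, 5, 8, 13] -> counters=[8,5,0,5,2,2,0,0,2,1,0,1,5,3,1,0,1,0,0,0,0,0,0,1,5,1,1,1,0,0,0]
Step 20: insert u at [2, 14, 17, 19, 29] -> counters=[8,5,1,5,2,2,0,0,2,1,0,1,5,3,2,0,1,1,0,1,0,0,0,1,5,1,1,1,0,1,0]
Step 21: insert yi at [1, 17, 18, 20, 22] -> counters=[8,6,1,5,2,2,0,0,2,1,0,1,5,3,2,0,1,2,1,1,1,0,1,1,5,1,1,1,0,1,0]
Step 22: delete yi at [1, 17, 18, 20, 22] -> counters=[8,5,1,5,2,2,0,0,2,1,0,1,5,3,2,0,1,1,0,1,0,0,0,1,5,1,1,1,0,1,0]
Step 23: delete kw at [0, 4, 5, 8, 13] -> counters=[7,5,1,5,1,1,0,0,1,1,0,1,5,2,2,0,1,1,0,1,0,0,0,1,5,1,1,1,0,1,0]
Step 24: insert u at [2, 14, 17, 19, 29] -> counters=[7,5,2,5,1,1,0,0,1,1,0,1,5,2,3,0,1,2,0,2,0,0,0,1,5,1,1,1,0,2,0]
Final counters=[7,5,2,5,1,1,0,0,1,1,0,1,5,2,3,0,1,2,0,2,0,0,0,1,5,1,1,1,0,2,0] -> counters[18]=0

Answer: 0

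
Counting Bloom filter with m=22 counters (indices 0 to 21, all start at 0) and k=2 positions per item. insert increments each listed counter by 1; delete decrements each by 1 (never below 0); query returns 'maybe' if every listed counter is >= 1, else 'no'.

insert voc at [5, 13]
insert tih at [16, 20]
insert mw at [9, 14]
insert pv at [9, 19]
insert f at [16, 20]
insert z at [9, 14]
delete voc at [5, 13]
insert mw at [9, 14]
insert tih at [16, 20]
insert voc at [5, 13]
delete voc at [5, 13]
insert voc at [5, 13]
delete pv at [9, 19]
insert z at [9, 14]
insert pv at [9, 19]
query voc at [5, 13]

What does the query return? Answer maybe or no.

Answer: maybe

Derivation:
Step 1: insert voc at [5, 13] -> counters=[0,0,0,0,0,1,0,0,0,0,0,0,0,1,0,0,0,0,0,0,0,0]
Step 2: insert tih at [16, 20] -> counters=[0,0,0,0,0,1,0,0,0,0,0,0,0,1,0,0,1,0,0,0,1,0]
Step 3: insert mw at [9, 14] -> counters=[0,0,0,0,0,1,0,0,0,1,0,0,0,1,1,0,1,0,0,0,1,0]
Step 4: insert pv at [9, 19] -> counters=[0,0,0,0,0,1,0,0,0,2,0,0,0,1,1,0,1,0,0,1,1,0]
Step 5: insert f at [16, 20] -> counters=[0,0,0,0,0,1,0,0,0,2,0,0,0,1,1,0,2,0,0,1,2,0]
Step 6: insert z at [9, 14] -> counters=[0,0,0,0,0,1,0,0,0,3,0,0,0,1,2,0,2,0,0,1,2,0]
Step 7: delete voc at [5, 13] -> counters=[0,0,0,0,0,0,0,0,0,3,0,0,0,0,2,0,2,0,0,1,2,0]
Step 8: insert mw at [9, 14] -> counters=[0,0,0,0,0,0,0,0,0,4,0,0,0,0,3,0,2,0,0,1,2,0]
Step 9: insert tih at [16, 20] -> counters=[0,0,0,0,0,0,0,0,0,4,0,0,0,0,3,0,3,0,0,1,3,0]
Step 10: insert voc at [5, 13] -> counters=[0,0,0,0,0,1,0,0,0,4,0,0,0,1,3,0,3,0,0,1,3,0]
Step 11: delete voc at [5, 13] -> counters=[0,0,0,0,0,0,0,0,0,4,0,0,0,0,3,0,3,0,0,1,3,0]
Step 12: insert voc at [5, 13] -> counters=[0,0,0,0,0,1,0,0,0,4,0,0,0,1,3,0,3,0,0,1,3,0]
Step 13: delete pv at [9, 19] -> counters=[0,0,0,0,0,1,0,0,0,3,0,0,0,1,3,0,3,0,0,0,3,0]
Step 14: insert z at [9, 14] -> counters=[0,0,0,0,0,1,0,0,0,4,0,0,0,1,4,0,3,0,0,0,3,0]
Step 15: insert pv at [9, 19] -> counters=[0,0,0,0,0,1,0,0,0,5,0,0,0,1,4,0,3,0,0,1,3,0]
Query voc: check counters[5]=1 counters[13]=1 -> maybe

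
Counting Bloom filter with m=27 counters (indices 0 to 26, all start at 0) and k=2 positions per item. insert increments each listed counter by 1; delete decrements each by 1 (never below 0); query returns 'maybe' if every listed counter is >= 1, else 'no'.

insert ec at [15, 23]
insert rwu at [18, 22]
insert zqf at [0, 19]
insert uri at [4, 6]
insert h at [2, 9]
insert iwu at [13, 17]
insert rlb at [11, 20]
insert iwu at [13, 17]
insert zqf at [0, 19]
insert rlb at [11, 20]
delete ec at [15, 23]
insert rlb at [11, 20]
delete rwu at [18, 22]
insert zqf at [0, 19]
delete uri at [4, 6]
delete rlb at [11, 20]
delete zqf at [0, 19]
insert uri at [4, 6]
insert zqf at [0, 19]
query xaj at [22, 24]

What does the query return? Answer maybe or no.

Step 1: insert ec at [15, 23] -> counters=[0,0,0,0,0,0,0,0,0,0,0,0,0,0,0,1,0,0,0,0,0,0,0,1,0,0,0]
Step 2: insert rwu at [18, 22] -> counters=[0,0,0,0,0,0,0,0,0,0,0,0,0,0,0,1,0,0,1,0,0,0,1,1,0,0,0]
Step 3: insert zqf at [0, 19] -> counters=[1,0,0,0,0,0,0,0,0,0,0,0,0,0,0,1,0,0,1,1,0,0,1,1,0,0,0]
Step 4: insert uri at [4, 6] -> counters=[1,0,0,0,1,0,1,0,0,0,0,0,0,0,0,1,0,0,1,1,0,0,1,1,0,0,0]
Step 5: insert h at [2, 9] -> counters=[1,0,1,0,1,0,1,0,0,1,0,0,0,0,0,1,0,0,1,1,0,0,1,1,0,0,0]
Step 6: insert iwu at [13, 17] -> counters=[1,0,1,0,1,0,1,0,0,1,0,0,0,1,0,1,0,1,1,1,0,0,1,1,0,0,0]
Step 7: insert rlb at [11, 20] -> counters=[1,0,1,0,1,0,1,0,0,1,0,1,0,1,0,1,0,1,1,1,1,0,1,1,0,0,0]
Step 8: insert iwu at [13, 17] -> counters=[1,0,1,0,1,0,1,0,0,1,0,1,0,2,0,1,0,2,1,1,1,0,1,1,0,0,0]
Step 9: insert zqf at [0, 19] -> counters=[2,0,1,0,1,0,1,0,0,1,0,1,0,2,0,1,0,2,1,2,1,0,1,1,0,0,0]
Step 10: insert rlb at [11, 20] -> counters=[2,0,1,0,1,0,1,0,0,1,0,2,0,2,0,1,0,2,1,2,2,0,1,1,0,0,0]
Step 11: delete ec at [15, 23] -> counters=[2,0,1,0,1,0,1,0,0,1,0,2,0,2,0,0,0,2,1,2,2,0,1,0,0,0,0]
Step 12: insert rlb at [11, 20] -> counters=[2,0,1,0,1,0,1,0,0,1,0,3,0,2,0,0,0,2,1,2,3,0,1,0,0,0,0]
Step 13: delete rwu at [18, 22] -> counters=[2,0,1,0,1,0,1,0,0,1,0,3,0,2,0,0,0,2,0,2,3,0,0,0,0,0,0]
Step 14: insert zqf at [0, 19] -> counters=[3,0,1,0,1,0,1,0,0,1,0,3,0,2,0,0,0,2,0,3,3,0,0,0,0,0,0]
Step 15: delete uri at [4, 6] -> counters=[3,0,1,0,0,0,0,0,0,1,0,3,0,2,0,0,0,2,0,3,3,0,0,0,0,0,0]
Step 16: delete rlb at [11, 20] -> counters=[3,0,1,0,0,0,0,0,0,1,0,2,0,2,0,0,0,2,0,3,2,0,0,0,0,0,0]
Step 17: delete zqf at [0, 19] -> counters=[2,0,1,0,0,0,0,0,0,1,0,2,0,2,0,0,0,2,0,2,2,0,0,0,0,0,0]
Step 18: insert uri at [4, 6] -> counters=[2,0,1,0,1,0,1,0,0,1,0,2,0,2,0,0,0,2,0,2,2,0,0,0,0,0,0]
Step 19: insert zqf at [0, 19] -> counters=[3,0,1,0,1,0,1,0,0,1,0,2,0,2,0,0,0,2,0,3,2,0,0,0,0,0,0]
Query xaj: check counters[22]=0 counters[24]=0 -> no

Answer: no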